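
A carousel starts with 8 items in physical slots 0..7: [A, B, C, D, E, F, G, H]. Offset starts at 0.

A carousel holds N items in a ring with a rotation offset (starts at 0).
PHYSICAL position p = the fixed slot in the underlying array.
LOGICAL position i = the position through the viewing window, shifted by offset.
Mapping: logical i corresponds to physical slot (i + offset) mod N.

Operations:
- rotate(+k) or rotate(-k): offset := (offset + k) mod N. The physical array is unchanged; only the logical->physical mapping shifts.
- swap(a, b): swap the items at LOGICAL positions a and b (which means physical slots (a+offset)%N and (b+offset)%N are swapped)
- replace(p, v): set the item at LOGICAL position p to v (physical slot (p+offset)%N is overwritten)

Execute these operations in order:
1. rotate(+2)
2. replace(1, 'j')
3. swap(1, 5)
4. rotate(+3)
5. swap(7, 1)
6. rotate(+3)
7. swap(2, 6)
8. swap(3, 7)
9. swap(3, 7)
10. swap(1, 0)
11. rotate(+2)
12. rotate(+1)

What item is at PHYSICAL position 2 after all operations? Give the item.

After op 1 (rotate(+2)): offset=2, physical=[A,B,C,D,E,F,G,H], logical=[C,D,E,F,G,H,A,B]
After op 2 (replace(1, 'j')): offset=2, physical=[A,B,C,j,E,F,G,H], logical=[C,j,E,F,G,H,A,B]
After op 3 (swap(1, 5)): offset=2, physical=[A,B,C,H,E,F,G,j], logical=[C,H,E,F,G,j,A,B]
After op 4 (rotate(+3)): offset=5, physical=[A,B,C,H,E,F,G,j], logical=[F,G,j,A,B,C,H,E]
After op 5 (swap(7, 1)): offset=5, physical=[A,B,C,H,G,F,E,j], logical=[F,E,j,A,B,C,H,G]
After op 6 (rotate(+3)): offset=0, physical=[A,B,C,H,G,F,E,j], logical=[A,B,C,H,G,F,E,j]
After op 7 (swap(2, 6)): offset=0, physical=[A,B,E,H,G,F,C,j], logical=[A,B,E,H,G,F,C,j]
After op 8 (swap(3, 7)): offset=0, physical=[A,B,E,j,G,F,C,H], logical=[A,B,E,j,G,F,C,H]
After op 9 (swap(3, 7)): offset=0, physical=[A,B,E,H,G,F,C,j], logical=[A,B,E,H,G,F,C,j]
After op 10 (swap(1, 0)): offset=0, physical=[B,A,E,H,G,F,C,j], logical=[B,A,E,H,G,F,C,j]
After op 11 (rotate(+2)): offset=2, physical=[B,A,E,H,G,F,C,j], logical=[E,H,G,F,C,j,B,A]
After op 12 (rotate(+1)): offset=3, physical=[B,A,E,H,G,F,C,j], logical=[H,G,F,C,j,B,A,E]

Answer: E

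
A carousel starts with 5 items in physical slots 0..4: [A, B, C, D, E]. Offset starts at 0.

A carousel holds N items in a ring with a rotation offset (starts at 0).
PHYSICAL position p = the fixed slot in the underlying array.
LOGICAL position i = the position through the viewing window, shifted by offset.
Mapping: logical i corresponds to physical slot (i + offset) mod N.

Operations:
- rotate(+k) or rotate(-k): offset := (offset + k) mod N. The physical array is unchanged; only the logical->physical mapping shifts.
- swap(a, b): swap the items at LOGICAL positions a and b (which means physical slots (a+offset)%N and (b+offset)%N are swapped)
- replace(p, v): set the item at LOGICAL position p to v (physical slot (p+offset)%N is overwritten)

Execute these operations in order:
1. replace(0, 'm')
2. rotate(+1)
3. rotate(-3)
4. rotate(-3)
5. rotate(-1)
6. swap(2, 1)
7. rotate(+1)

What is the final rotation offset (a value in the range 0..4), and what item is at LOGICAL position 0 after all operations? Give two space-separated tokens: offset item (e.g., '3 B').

After op 1 (replace(0, 'm')): offset=0, physical=[m,B,C,D,E], logical=[m,B,C,D,E]
After op 2 (rotate(+1)): offset=1, physical=[m,B,C,D,E], logical=[B,C,D,E,m]
After op 3 (rotate(-3)): offset=3, physical=[m,B,C,D,E], logical=[D,E,m,B,C]
After op 4 (rotate(-3)): offset=0, physical=[m,B,C,D,E], logical=[m,B,C,D,E]
After op 5 (rotate(-1)): offset=4, physical=[m,B,C,D,E], logical=[E,m,B,C,D]
After op 6 (swap(2, 1)): offset=4, physical=[B,m,C,D,E], logical=[E,B,m,C,D]
After op 7 (rotate(+1)): offset=0, physical=[B,m,C,D,E], logical=[B,m,C,D,E]

Answer: 0 B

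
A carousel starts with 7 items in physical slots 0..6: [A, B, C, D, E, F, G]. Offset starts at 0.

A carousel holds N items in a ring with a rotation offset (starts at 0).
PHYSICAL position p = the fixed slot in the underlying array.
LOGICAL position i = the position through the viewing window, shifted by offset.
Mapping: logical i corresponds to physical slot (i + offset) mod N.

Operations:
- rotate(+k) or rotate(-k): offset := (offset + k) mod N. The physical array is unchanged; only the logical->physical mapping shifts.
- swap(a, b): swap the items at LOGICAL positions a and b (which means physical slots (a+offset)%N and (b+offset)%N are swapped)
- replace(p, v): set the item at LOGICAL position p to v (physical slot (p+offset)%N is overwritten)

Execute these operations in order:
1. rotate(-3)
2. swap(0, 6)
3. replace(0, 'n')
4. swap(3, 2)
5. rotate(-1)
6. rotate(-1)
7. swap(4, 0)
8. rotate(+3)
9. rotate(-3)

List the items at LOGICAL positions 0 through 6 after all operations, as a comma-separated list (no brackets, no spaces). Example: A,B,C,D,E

Answer: A,E,n,F,C,G,B

Derivation:
After op 1 (rotate(-3)): offset=4, physical=[A,B,C,D,E,F,G], logical=[E,F,G,A,B,C,D]
After op 2 (swap(0, 6)): offset=4, physical=[A,B,C,E,D,F,G], logical=[D,F,G,A,B,C,E]
After op 3 (replace(0, 'n')): offset=4, physical=[A,B,C,E,n,F,G], logical=[n,F,G,A,B,C,E]
After op 4 (swap(3, 2)): offset=4, physical=[G,B,C,E,n,F,A], logical=[n,F,A,G,B,C,E]
After op 5 (rotate(-1)): offset=3, physical=[G,B,C,E,n,F,A], logical=[E,n,F,A,G,B,C]
After op 6 (rotate(-1)): offset=2, physical=[G,B,C,E,n,F,A], logical=[C,E,n,F,A,G,B]
After op 7 (swap(4, 0)): offset=2, physical=[G,B,A,E,n,F,C], logical=[A,E,n,F,C,G,B]
After op 8 (rotate(+3)): offset=5, physical=[G,B,A,E,n,F,C], logical=[F,C,G,B,A,E,n]
After op 9 (rotate(-3)): offset=2, physical=[G,B,A,E,n,F,C], logical=[A,E,n,F,C,G,B]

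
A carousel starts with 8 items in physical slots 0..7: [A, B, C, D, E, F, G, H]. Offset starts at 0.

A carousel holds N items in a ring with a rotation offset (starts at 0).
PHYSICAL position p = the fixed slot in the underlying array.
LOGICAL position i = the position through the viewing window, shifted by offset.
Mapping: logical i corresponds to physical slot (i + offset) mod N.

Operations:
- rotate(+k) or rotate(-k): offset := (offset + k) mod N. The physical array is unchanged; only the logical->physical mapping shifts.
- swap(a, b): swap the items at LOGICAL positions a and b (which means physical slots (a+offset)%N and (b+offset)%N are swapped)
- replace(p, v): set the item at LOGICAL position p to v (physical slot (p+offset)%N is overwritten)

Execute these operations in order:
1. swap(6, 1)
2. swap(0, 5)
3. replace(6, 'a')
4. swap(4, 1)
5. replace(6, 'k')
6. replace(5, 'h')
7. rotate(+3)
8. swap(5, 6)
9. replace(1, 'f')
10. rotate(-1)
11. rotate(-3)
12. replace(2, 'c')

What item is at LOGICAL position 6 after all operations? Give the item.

After op 1 (swap(6, 1)): offset=0, physical=[A,G,C,D,E,F,B,H], logical=[A,G,C,D,E,F,B,H]
After op 2 (swap(0, 5)): offset=0, physical=[F,G,C,D,E,A,B,H], logical=[F,G,C,D,E,A,B,H]
After op 3 (replace(6, 'a')): offset=0, physical=[F,G,C,D,E,A,a,H], logical=[F,G,C,D,E,A,a,H]
After op 4 (swap(4, 1)): offset=0, physical=[F,E,C,D,G,A,a,H], logical=[F,E,C,D,G,A,a,H]
After op 5 (replace(6, 'k')): offset=0, physical=[F,E,C,D,G,A,k,H], logical=[F,E,C,D,G,A,k,H]
After op 6 (replace(5, 'h')): offset=0, physical=[F,E,C,D,G,h,k,H], logical=[F,E,C,D,G,h,k,H]
After op 7 (rotate(+3)): offset=3, physical=[F,E,C,D,G,h,k,H], logical=[D,G,h,k,H,F,E,C]
After op 8 (swap(5, 6)): offset=3, physical=[E,F,C,D,G,h,k,H], logical=[D,G,h,k,H,E,F,C]
After op 9 (replace(1, 'f')): offset=3, physical=[E,F,C,D,f,h,k,H], logical=[D,f,h,k,H,E,F,C]
After op 10 (rotate(-1)): offset=2, physical=[E,F,C,D,f,h,k,H], logical=[C,D,f,h,k,H,E,F]
After op 11 (rotate(-3)): offset=7, physical=[E,F,C,D,f,h,k,H], logical=[H,E,F,C,D,f,h,k]
After op 12 (replace(2, 'c')): offset=7, physical=[E,c,C,D,f,h,k,H], logical=[H,E,c,C,D,f,h,k]

Answer: h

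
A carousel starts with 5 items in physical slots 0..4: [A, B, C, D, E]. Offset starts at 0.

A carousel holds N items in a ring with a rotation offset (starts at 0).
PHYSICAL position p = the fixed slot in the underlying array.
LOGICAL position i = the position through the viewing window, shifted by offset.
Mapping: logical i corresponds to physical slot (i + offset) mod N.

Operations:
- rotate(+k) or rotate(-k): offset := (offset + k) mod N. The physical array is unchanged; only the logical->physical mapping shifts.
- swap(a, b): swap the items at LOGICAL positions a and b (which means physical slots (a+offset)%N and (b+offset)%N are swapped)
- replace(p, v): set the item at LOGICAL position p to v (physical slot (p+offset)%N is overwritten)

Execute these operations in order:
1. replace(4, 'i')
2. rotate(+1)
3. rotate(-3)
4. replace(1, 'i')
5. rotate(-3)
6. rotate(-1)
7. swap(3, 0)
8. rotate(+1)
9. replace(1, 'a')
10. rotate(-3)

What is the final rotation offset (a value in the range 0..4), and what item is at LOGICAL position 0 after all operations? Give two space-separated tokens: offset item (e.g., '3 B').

After op 1 (replace(4, 'i')): offset=0, physical=[A,B,C,D,i], logical=[A,B,C,D,i]
After op 2 (rotate(+1)): offset=1, physical=[A,B,C,D,i], logical=[B,C,D,i,A]
After op 3 (rotate(-3)): offset=3, physical=[A,B,C,D,i], logical=[D,i,A,B,C]
After op 4 (replace(1, 'i')): offset=3, physical=[A,B,C,D,i], logical=[D,i,A,B,C]
After op 5 (rotate(-3)): offset=0, physical=[A,B,C,D,i], logical=[A,B,C,D,i]
After op 6 (rotate(-1)): offset=4, physical=[A,B,C,D,i], logical=[i,A,B,C,D]
After op 7 (swap(3, 0)): offset=4, physical=[A,B,i,D,C], logical=[C,A,B,i,D]
After op 8 (rotate(+1)): offset=0, physical=[A,B,i,D,C], logical=[A,B,i,D,C]
After op 9 (replace(1, 'a')): offset=0, physical=[A,a,i,D,C], logical=[A,a,i,D,C]
After op 10 (rotate(-3)): offset=2, physical=[A,a,i,D,C], logical=[i,D,C,A,a]

Answer: 2 i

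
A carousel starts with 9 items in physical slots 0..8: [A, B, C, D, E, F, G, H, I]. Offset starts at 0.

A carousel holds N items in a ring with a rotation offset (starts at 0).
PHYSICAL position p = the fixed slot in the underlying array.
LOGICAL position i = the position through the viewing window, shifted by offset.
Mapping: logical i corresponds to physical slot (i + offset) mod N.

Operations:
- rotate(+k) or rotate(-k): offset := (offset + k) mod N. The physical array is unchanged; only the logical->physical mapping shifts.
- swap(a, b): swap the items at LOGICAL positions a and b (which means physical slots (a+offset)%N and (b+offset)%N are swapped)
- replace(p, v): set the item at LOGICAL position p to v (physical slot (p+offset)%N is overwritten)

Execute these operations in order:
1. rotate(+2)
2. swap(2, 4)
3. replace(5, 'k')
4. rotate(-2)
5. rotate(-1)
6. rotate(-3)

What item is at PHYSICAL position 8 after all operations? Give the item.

Answer: I

Derivation:
After op 1 (rotate(+2)): offset=2, physical=[A,B,C,D,E,F,G,H,I], logical=[C,D,E,F,G,H,I,A,B]
After op 2 (swap(2, 4)): offset=2, physical=[A,B,C,D,G,F,E,H,I], logical=[C,D,G,F,E,H,I,A,B]
After op 3 (replace(5, 'k')): offset=2, physical=[A,B,C,D,G,F,E,k,I], logical=[C,D,G,F,E,k,I,A,B]
After op 4 (rotate(-2)): offset=0, physical=[A,B,C,D,G,F,E,k,I], logical=[A,B,C,D,G,F,E,k,I]
After op 5 (rotate(-1)): offset=8, physical=[A,B,C,D,G,F,E,k,I], logical=[I,A,B,C,D,G,F,E,k]
After op 6 (rotate(-3)): offset=5, physical=[A,B,C,D,G,F,E,k,I], logical=[F,E,k,I,A,B,C,D,G]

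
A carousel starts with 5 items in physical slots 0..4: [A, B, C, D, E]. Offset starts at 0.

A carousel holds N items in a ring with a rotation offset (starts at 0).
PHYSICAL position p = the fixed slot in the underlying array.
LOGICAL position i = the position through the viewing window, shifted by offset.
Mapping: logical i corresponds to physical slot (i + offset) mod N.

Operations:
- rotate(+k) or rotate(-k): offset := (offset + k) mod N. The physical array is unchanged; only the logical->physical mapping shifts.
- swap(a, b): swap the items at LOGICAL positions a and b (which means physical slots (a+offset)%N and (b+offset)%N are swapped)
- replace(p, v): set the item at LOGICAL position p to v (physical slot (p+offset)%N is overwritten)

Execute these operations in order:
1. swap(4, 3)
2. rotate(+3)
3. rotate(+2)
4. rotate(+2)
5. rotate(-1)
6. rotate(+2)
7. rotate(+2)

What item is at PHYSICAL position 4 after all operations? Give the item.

Answer: D

Derivation:
After op 1 (swap(4, 3)): offset=0, physical=[A,B,C,E,D], logical=[A,B,C,E,D]
After op 2 (rotate(+3)): offset=3, physical=[A,B,C,E,D], logical=[E,D,A,B,C]
After op 3 (rotate(+2)): offset=0, physical=[A,B,C,E,D], logical=[A,B,C,E,D]
After op 4 (rotate(+2)): offset=2, physical=[A,B,C,E,D], logical=[C,E,D,A,B]
After op 5 (rotate(-1)): offset=1, physical=[A,B,C,E,D], logical=[B,C,E,D,A]
After op 6 (rotate(+2)): offset=3, physical=[A,B,C,E,D], logical=[E,D,A,B,C]
After op 7 (rotate(+2)): offset=0, physical=[A,B,C,E,D], logical=[A,B,C,E,D]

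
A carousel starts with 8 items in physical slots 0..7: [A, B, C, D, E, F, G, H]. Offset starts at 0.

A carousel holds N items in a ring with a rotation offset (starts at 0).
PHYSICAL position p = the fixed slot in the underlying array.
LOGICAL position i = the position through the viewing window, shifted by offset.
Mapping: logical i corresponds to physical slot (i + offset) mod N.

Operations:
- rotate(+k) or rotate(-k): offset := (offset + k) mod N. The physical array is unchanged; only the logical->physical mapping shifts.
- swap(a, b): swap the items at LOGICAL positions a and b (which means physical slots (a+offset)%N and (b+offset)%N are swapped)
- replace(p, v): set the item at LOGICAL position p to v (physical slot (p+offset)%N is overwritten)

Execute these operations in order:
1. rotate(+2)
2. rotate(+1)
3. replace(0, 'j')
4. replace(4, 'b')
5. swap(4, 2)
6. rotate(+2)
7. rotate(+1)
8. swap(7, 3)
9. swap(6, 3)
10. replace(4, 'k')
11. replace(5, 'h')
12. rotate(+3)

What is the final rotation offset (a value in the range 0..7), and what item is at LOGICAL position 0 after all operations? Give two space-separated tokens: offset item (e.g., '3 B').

After op 1 (rotate(+2)): offset=2, physical=[A,B,C,D,E,F,G,H], logical=[C,D,E,F,G,H,A,B]
After op 2 (rotate(+1)): offset=3, physical=[A,B,C,D,E,F,G,H], logical=[D,E,F,G,H,A,B,C]
After op 3 (replace(0, 'j')): offset=3, physical=[A,B,C,j,E,F,G,H], logical=[j,E,F,G,H,A,B,C]
After op 4 (replace(4, 'b')): offset=3, physical=[A,B,C,j,E,F,G,b], logical=[j,E,F,G,b,A,B,C]
After op 5 (swap(4, 2)): offset=3, physical=[A,B,C,j,E,b,G,F], logical=[j,E,b,G,F,A,B,C]
After op 6 (rotate(+2)): offset=5, physical=[A,B,C,j,E,b,G,F], logical=[b,G,F,A,B,C,j,E]
After op 7 (rotate(+1)): offset=6, physical=[A,B,C,j,E,b,G,F], logical=[G,F,A,B,C,j,E,b]
After op 8 (swap(7, 3)): offset=6, physical=[A,b,C,j,E,B,G,F], logical=[G,F,A,b,C,j,E,B]
After op 9 (swap(6, 3)): offset=6, physical=[A,E,C,j,b,B,G,F], logical=[G,F,A,E,C,j,b,B]
After op 10 (replace(4, 'k')): offset=6, physical=[A,E,k,j,b,B,G,F], logical=[G,F,A,E,k,j,b,B]
After op 11 (replace(5, 'h')): offset=6, physical=[A,E,k,h,b,B,G,F], logical=[G,F,A,E,k,h,b,B]
After op 12 (rotate(+3)): offset=1, physical=[A,E,k,h,b,B,G,F], logical=[E,k,h,b,B,G,F,A]

Answer: 1 E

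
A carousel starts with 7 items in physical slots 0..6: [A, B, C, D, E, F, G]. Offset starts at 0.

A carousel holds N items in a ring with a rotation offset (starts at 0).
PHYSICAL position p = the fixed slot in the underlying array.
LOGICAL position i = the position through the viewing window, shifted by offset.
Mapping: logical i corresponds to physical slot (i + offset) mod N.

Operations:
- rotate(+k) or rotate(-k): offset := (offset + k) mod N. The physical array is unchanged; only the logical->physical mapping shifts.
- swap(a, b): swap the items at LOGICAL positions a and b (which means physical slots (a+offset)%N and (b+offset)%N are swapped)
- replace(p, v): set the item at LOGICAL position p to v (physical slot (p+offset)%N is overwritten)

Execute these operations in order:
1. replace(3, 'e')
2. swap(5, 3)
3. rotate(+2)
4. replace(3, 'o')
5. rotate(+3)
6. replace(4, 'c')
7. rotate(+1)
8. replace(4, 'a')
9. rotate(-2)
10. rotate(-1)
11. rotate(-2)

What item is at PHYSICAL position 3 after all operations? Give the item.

Answer: a

Derivation:
After op 1 (replace(3, 'e')): offset=0, physical=[A,B,C,e,E,F,G], logical=[A,B,C,e,E,F,G]
After op 2 (swap(5, 3)): offset=0, physical=[A,B,C,F,E,e,G], logical=[A,B,C,F,E,e,G]
After op 3 (rotate(+2)): offset=2, physical=[A,B,C,F,E,e,G], logical=[C,F,E,e,G,A,B]
After op 4 (replace(3, 'o')): offset=2, physical=[A,B,C,F,E,o,G], logical=[C,F,E,o,G,A,B]
After op 5 (rotate(+3)): offset=5, physical=[A,B,C,F,E,o,G], logical=[o,G,A,B,C,F,E]
After op 6 (replace(4, 'c')): offset=5, physical=[A,B,c,F,E,o,G], logical=[o,G,A,B,c,F,E]
After op 7 (rotate(+1)): offset=6, physical=[A,B,c,F,E,o,G], logical=[G,A,B,c,F,E,o]
After op 8 (replace(4, 'a')): offset=6, physical=[A,B,c,a,E,o,G], logical=[G,A,B,c,a,E,o]
After op 9 (rotate(-2)): offset=4, physical=[A,B,c,a,E,o,G], logical=[E,o,G,A,B,c,a]
After op 10 (rotate(-1)): offset=3, physical=[A,B,c,a,E,o,G], logical=[a,E,o,G,A,B,c]
After op 11 (rotate(-2)): offset=1, physical=[A,B,c,a,E,o,G], logical=[B,c,a,E,o,G,A]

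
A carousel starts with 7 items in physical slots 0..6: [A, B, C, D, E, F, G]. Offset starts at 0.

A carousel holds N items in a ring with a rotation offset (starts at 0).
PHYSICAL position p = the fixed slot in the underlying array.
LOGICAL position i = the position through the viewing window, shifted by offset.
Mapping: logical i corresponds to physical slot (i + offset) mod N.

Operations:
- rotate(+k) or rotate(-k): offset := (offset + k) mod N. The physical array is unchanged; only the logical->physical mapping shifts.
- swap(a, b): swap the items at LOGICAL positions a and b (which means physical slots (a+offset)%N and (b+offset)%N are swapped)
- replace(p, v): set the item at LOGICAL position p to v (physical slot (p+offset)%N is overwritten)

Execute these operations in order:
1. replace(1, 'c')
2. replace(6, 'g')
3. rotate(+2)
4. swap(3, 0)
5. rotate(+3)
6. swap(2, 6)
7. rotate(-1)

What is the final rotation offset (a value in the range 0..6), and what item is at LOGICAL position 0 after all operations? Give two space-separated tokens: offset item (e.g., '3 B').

Answer: 4 A

Derivation:
After op 1 (replace(1, 'c')): offset=0, physical=[A,c,C,D,E,F,G], logical=[A,c,C,D,E,F,G]
After op 2 (replace(6, 'g')): offset=0, physical=[A,c,C,D,E,F,g], logical=[A,c,C,D,E,F,g]
After op 3 (rotate(+2)): offset=2, physical=[A,c,C,D,E,F,g], logical=[C,D,E,F,g,A,c]
After op 4 (swap(3, 0)): offset=2, physical=[A,c,F,D,E,C,g], logical=[F,D,E,C,g,A,c]
After op 5 (rotate(+3)): offset=5, physical=[A,c,F,D,E,C,g], logical=[C,g,A,c,F,D,E]
After op 6 (swap(2, 6)): offset=5, physical=[E,c,F,D,A,C,g], logical=[C,g,E,c,F,D,A]
After op 7 (rotate(-1)): offset=4, physical=[E,c,F,D,A,C,g], logical=[A,C,g,E,c,F,D]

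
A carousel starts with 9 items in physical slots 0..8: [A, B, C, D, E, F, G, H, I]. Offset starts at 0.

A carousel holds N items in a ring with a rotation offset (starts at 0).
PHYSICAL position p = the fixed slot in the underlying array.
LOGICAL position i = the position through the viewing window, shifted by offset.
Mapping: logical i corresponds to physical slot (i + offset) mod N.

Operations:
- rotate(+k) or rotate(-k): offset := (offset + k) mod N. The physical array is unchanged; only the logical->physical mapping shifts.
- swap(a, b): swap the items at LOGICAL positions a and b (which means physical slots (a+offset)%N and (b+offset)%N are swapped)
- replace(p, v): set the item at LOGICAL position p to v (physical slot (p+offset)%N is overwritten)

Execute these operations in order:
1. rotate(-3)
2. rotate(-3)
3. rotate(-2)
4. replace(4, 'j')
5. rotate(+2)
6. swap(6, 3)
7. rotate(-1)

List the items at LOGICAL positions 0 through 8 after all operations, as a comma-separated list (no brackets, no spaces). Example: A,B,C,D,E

After op 1 (rotate(-3)): offset=6, physical=[A,B,C,D,E,F,G,H,I], logical=[G,H,I,A,B,C,D,E,F]
After op 2 (rotate(-3)): offset=3, physical=[A,B,C,D,E,F,G,H,I], logical=[D,E,F,G,H,I,A,B,C]
After op 3 (rotate(-2)): offset=1, physical=[A,B,C,D,E,F,G,H,I], logical=[B,C,D,E,F,G,H,I,A]
After op 4 (replace(4, 'j')): offset=1, physical=[A,B,C,D,E,j,G,H,I], logical=[B,C,D,E,j,G,H,I,A]
After op 5 (rotate(+2)): offset=3, physical=[A,B,C,D,E,j,G,H,I], logical=[D,E,j,G,H,I,A,B,C]
After op 6 (swap(6, 3)): offset=3, physical=[G,B,C,D,E,j,A,H,I], logical=[D,E,j,A,H,I,G,B,C]
After op 7 (rotate(-1)): offset=2, physical=[G,B,C,D,E,j,A,H,I], logical=[C,D,E,j,A,H,I,G,B]

Answer: C,D,E,j,A,H,I,G,B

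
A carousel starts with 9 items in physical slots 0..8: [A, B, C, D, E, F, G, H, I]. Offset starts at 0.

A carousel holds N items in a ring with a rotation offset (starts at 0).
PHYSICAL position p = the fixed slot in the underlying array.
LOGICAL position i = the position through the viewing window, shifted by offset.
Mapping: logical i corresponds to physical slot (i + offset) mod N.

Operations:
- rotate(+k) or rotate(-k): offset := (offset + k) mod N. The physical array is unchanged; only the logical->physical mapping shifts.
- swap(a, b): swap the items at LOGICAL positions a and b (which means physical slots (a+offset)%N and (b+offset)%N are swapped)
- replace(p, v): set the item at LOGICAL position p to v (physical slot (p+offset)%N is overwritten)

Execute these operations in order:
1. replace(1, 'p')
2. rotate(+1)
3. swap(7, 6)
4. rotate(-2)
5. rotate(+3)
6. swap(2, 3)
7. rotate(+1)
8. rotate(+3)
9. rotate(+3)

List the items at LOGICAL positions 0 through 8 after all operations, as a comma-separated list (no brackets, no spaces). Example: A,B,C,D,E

After op 1 (replace(1, 'p')): offset=0, physical=[A,p,C,D,E,F,G,H,I], logical=[A,p,C,D,E,F,G,H,I]
After op 2 (rotate(+1)): offset=1, physical=[A,p,C,D,E,F,G,H,I], logical=[p,C,D,E,F,G,H,I,A]
After op 3 (swap(7, 6)): offset=1, physical=[A,p,C,D,E,F,G,I,H], logical=[p,C,D,E,F,G,I,H,A]
After op 4 (rotate(-2)): offset=8, physical=[A,p,C,D,E,F,G,I,H], logical=[H,A,p,C,D,E,F,G,I]
After op 5 (rotate(+3)): offset=2, physical=[A,p,C,D,E,F,G,I,H], logical=[C,D,E,F,G,I,H,A,p]
After op 6 (swap(2, 3)): offset=2, physical=[A,p,C,D,F,E,G,I,H], logical=[C,D,F,E,G,I,H,A,p]
After op 7 (rotate(+1)): offset=3, physical=[A,p,C,D,F,E,G,I,H], logical=[D,F,E,G,I,H,A,p,C]
After op 8 (rotate(+3)): offset=6, physical=[A,p,C,D,F,E,G,I,H], logical=[G,I,H,A,p,C,D,F,E]
After op 9 (rotate(+3)): offset=0, physical=[A,p,C,D,F,E,G,I,H], logical=[A,p,C,D,F,E,G,I,H]

Answer: A,p,C,D,F,E,G,I,H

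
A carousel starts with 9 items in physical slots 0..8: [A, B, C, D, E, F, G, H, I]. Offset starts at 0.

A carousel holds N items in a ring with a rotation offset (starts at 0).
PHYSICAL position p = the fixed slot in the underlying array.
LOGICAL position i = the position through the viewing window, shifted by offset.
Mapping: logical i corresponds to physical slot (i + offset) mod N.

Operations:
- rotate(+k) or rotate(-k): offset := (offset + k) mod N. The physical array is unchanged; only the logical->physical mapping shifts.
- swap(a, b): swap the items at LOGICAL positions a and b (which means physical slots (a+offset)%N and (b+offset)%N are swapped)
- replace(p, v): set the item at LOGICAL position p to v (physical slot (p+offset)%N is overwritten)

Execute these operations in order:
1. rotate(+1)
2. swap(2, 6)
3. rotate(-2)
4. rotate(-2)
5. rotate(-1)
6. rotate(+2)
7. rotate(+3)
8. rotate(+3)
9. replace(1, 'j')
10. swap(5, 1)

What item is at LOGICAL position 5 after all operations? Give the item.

After op 1 (rotate(+1)): offset=1, physical=[A,B,C,D,E,F,G,H,I], logical=[B,C,D,E,F,G,H,I,A]
After op 2 (swap(2, 6)): offset=1, physical=[A,B,C,H,E,F,G,D,I], logical=[B,C,H,E,F,G,D,I,A]
After op 3 (rotate(-2)): offset=8, physical=[A,B,C,H,E,F,G,D,I], logical=[I,A,B,C,H,E,F,G,D]
After op 4 (rotate(-2)): offset=6, physical=[A,B,C,H,E,F,G,D,I], logical=[G,D,I,A,B,C,H,E,F]
After op 5 (rotate(-1)): offset=5, physical=[A,B,C,H,E,F,G,D,I], logical=[F,G,D,I,A,B,C,H,E]
After op 6 (rotate(+2)): offset=7, physical=[A,B,C,H,E,F,G,D,I], logical=[D,I,A,B,C,H,E,F,G]
After op 7 (rotate(+3)): offset=1, physical=[A,B,C,H,E,F,G,D,I], logical=[B,C,H,E,F,G,D,I,A]
After op 8 (rotate(+3)): offset=4, physical=[A,B,C,H,E,F,G,D,I], logical=[E,F,G,D,I,A,B,C,H]
After op 9 (replace(1, 'j')): offset=4, physical=[A,B,C,H,E,j,G,D,I], logical=[E,j,G,D,I,A,B,C,H]
After op 10 (swap(5, 1)): offset=4, physical=[j,B,C,H,E,A,G,D,I], logical=[E,A,G,D,I,j,B,C,H]

Answer: j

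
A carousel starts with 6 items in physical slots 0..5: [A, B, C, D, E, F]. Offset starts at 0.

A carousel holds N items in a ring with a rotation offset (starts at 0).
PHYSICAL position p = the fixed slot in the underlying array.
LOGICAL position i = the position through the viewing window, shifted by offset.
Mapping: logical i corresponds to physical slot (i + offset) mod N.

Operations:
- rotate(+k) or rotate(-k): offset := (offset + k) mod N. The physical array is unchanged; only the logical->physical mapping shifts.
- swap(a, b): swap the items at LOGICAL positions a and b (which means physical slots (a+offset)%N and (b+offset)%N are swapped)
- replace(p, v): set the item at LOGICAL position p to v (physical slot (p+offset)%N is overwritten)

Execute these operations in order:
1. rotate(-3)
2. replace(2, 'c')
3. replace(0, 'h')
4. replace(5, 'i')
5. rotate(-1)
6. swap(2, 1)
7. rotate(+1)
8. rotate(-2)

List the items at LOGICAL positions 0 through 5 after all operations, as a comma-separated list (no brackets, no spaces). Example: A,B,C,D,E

Answer: B,i,E,h,c,A

Derivation:
After op 1 (rotate(-3)): offset=3, physical=[A,B,C,D,E,F], logical=[D,E,F,A,B,C]
After op 2 (replace(2, 'c')): offset=3, physical=[A,B,C,D,E,c], logical=[D,E,c,A,B,C]
After op 3 (replace(0, 'h')): offset=3, physical=[A,B,C,h,E,c], logical=[h,E,c,A,B,C]
After op 4 (replace(5, 'i')): offset=3, physical=[A,B,i,h,E,c], logical=[h,E,c,A,B,i]
After op 5 (rotate(-1)): offset=2, physical=[A,B,i,h,E,c], logical=[i,h,E,c,A,B]
After op 6 (swap(2, 1)): offset=2, physical=[A,B,i,E,h,c], logical=[i,E,h,c,A,B]
After op 7 (rotate(+1)): offset=3, physical=[A,B,i,E,h,c], logical=[E,h,c,A,B,i]
After op 8 (rotate(-2)): offset=1, physical=[A,B,i,E,h,c], logical=[B,i,E,h,c,A]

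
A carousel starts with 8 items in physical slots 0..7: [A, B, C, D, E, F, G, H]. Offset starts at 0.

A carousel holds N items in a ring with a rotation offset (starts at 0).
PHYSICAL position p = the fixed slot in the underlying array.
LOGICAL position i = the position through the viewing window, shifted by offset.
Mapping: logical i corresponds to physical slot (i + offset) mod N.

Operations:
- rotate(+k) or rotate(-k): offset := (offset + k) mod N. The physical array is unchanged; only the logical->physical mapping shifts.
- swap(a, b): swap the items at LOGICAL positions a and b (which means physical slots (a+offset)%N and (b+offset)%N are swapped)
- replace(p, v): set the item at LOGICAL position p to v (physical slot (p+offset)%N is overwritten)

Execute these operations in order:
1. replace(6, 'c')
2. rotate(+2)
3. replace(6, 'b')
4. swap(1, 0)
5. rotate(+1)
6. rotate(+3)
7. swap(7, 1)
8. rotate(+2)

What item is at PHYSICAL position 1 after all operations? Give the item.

Answer: B

Derivation:
After op 1 (replace(6, 'c')): offset=0, physical=[A,B,C,D,E,F,c,H], logical=[A,B,C,D,E,F,c,H]
After op 2 (rotate(+2)): offset=2, physical=[A,B,C,D,E,F,c,H], logical=[C,D,E,F,c,H,A,B]
After op 3 (replace(6, 'b')): offset=2, physical=[b,B,C,D,E,F,c,H], logical=[C,D,E,F,c,H,b,B]
After op 4 (swap(1, 0)): offset=2, physical=[b,B,D,C,E,F,c,H], logical=[D,C,E,F,c,H,b,B]
After op 5 (rotate(+1)): offset=3, physical=[b,B,D,C,E,F,c,H], logical=[C,E,F,c,H,b,B,D]
After op 6 (rotate(+3)): offset=6, physical=[b,B,D,C,E,F,c,H], logical=[c,H,b,B,D,C,E,F]
After op 7 (swap(7, 1)): offset=6, physical=[b,B,D,C,E,H,c,F], logical=[c,F,b,B,D,C,E,H]
After op 8 (rotate(+2)): offset=0, physical=[b,B,D,C,E,H,c,F], logical=[b,B,D,C,E,H,c,F]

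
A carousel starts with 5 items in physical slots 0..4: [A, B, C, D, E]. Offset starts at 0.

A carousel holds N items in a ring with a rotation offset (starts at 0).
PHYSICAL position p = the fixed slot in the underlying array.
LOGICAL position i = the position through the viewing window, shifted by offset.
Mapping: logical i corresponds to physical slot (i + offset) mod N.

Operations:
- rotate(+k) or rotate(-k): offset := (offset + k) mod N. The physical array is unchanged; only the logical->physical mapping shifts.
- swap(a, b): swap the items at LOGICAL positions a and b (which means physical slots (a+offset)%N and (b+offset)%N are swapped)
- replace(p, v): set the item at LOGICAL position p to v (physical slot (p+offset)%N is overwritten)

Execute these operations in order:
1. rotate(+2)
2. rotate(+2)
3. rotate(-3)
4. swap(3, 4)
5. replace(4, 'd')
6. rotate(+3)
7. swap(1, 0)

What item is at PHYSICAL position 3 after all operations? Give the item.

After op 1 (rotate(+2)): offset=2, physical=[A,B,C,D,E], logical=[C,D,E,A,B]
After op 2 (rotate(+2)): offset=4, physical=[A,B,C,D,E], logical=[E,A,B,C,D]
After op 3 (rotate(-3)): offset=1, physical=[A,B,C,D,E], logical=[B,C,D,E,A]
After op 4 (swap(3, 4)): offset=1, physical=[E,B,C,D,A], logical=[B,C,D,A,E]
After op 5 (replace(4, 'd')): offset=1, physical=[d,B,C,D,A], logical=[B,C,D,A,d]
After op 6 (rotate(+3)): offset=4, physical=[d,B,C,D,A], logical=[A,d,B,C,D]
After op 7 (swap(1, 0)): offset=4, physical=[A,B,C,D,d], logical=[d,A,B,C,D]

Answer: D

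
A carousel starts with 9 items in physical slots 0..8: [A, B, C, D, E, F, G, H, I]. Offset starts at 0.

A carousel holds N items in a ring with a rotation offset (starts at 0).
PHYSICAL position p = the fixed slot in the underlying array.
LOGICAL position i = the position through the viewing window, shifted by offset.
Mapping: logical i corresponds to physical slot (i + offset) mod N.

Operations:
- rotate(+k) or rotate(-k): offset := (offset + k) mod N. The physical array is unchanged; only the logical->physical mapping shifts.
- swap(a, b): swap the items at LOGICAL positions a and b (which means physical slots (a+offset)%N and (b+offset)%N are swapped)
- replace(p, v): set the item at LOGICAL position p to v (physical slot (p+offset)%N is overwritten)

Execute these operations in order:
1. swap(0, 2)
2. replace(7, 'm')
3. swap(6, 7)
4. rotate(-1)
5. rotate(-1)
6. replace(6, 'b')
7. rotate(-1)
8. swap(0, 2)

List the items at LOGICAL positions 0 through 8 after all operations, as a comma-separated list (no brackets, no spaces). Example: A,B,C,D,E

Answer: I,G,m,C,B,A,D,b,F

Derivation:
After op 1 (swap(0, 2)): offset=0, physical=[C,B,A,D,E,F,G,H,I], logical=[C,B,A,D,E,F,G,H,I]
After op 2 (replace(7, 'm')): offset=0, physical=[C,B,A,D,E,F,G,m,I], logical=[C,B,A,D,E,F,G,m,I]
After op 3 (swap(6, 7)): offset=0, physical=[C,B,A,D,E,F,m,G,I], logical=[C,B,A,D,E,F,m,G,I]
After op 4 (rotate(-1)): offset=8, physical=[C,B,A,D,E,F,m,G,I], logical=[I,C,B,A,D,E,F,m,G]
After op 5 (rotate(-1)): offset=7, physical=[C,B,A,D,E,F,m,G,I], logical=[G,I,C,B,A,D,E,F,m]
After op 6 (replace(6, 'b')): offset=7, physical=[C,B,A,D,b,F,m,G,I], logical=[G,I,C,B,A,D,b,F,m]
After op 7 (rotate(-1)): offset=6, physical=[C,B,A,D,b,F,m,G,I], logical=[m,G,I,C,B,A,D,b,F]
After op 8 (swap(0, 2)): offset=6, physical=[C,B,A,D,b,F,I,G,m], logical=[I,G,m,C,B,A,D,b,F]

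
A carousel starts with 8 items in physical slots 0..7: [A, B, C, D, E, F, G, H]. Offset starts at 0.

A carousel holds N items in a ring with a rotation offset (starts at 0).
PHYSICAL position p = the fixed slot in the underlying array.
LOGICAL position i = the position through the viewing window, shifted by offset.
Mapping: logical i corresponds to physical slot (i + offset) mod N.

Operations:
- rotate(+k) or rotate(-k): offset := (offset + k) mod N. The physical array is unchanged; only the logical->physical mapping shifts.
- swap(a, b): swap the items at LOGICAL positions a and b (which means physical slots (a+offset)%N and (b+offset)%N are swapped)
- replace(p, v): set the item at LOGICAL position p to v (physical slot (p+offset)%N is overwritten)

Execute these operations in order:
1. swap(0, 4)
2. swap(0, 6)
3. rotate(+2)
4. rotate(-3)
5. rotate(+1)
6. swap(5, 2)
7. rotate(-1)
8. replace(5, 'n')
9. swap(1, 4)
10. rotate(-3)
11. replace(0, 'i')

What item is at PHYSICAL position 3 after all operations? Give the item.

After op 1 (swap(0, 4)): offset=0, physical=[E,B,C,D,A,F,G,H], logical=[E,B,C,D,A,F,G,H]
After op 2 (swap(0, 6)): offset=0, physical=[G,B,C,D,A,F,E,H], logical=[G,B,C,D,A,F,E,H]
After op 3 (rotate(+2)): offset=2, physical=[G,B,C,D,A,F,E,H], logical=[C,D,A,F,E,H,G,B]
After op 4 (rotate(-3)): offset=7, physical=[G,B,C,D,A,F,E,H], logical=[H,G,B,C,D,A,F,E]
After op 5 (rotate(+1)): offset=0, physical=[G,B,C,D,A,F,E,H], logical=[G,B,C,D,A,F,E,H]
After op 6 (swap(5, 2)): offset=0, physical=[G,B,F,D,A,C,E,H], logical=[G,B,F,D,A,C,E,H]
After op 7 (rotate(-1)): offset=7, physical=[G,B,F,D,A,C,E,H], logical=[H,G,B,F,D,A,C,E]
After op 8 (replace(5, 'n')): offset=7, physical=[G,B,F,D,n,C,E,H], logical=[H,G,B,F,D,n,C,E]
After op 9 (swap(1, 4)): offset=7, physical=[D,B,F,G,n,C,E,H], logical=[H,D,B,F,G,n,C,E]
After op 10 (rotate(-3)): offset=4, physical=[D,B,F,G,n,C,E,H], logical=[n,C,E,H,D,B,F,G]
After op 11 (replace(0, 'i')): offset=4, physical=[D,B,F,G,i,C,E,H], logical=[i,C,E,H,D,B,F,G]

Answer: G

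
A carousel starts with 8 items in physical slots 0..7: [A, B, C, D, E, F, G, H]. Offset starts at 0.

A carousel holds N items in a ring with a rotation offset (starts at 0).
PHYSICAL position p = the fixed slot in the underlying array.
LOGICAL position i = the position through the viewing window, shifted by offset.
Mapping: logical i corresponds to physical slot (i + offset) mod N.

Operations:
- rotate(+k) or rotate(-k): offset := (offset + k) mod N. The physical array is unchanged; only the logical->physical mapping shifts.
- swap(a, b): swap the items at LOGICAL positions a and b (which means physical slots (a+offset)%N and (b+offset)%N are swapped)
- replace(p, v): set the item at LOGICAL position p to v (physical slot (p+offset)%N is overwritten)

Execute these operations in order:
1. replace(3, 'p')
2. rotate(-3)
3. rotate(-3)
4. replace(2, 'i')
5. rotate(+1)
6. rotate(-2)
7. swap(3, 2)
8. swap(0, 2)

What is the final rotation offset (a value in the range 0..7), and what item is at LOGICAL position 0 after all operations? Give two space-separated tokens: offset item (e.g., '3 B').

Answer: 1 i

Derivation:
After op 1 (replace(3, 'p')): offset=0, physical=[A,B,C,p,E,F,G,H], logical=[A,B,C,p,E,F,G,H]
After op 2 (rotate(-3)): offset=5, physical=[A,B,C,p,E,F,G,H], logical=[F,G,H,A,B,C,p,E]
After op 3 (rotate(-3)): offset=2, physical=[A,B,C,p,E,F,G,H], logical=[C,p,E,F,G,H,A,B]
After op 4 (replace(2, 'i')): offset=2, physical=[A,B,C,p,i,F,G,H], logical=[C,p,i,F,G,H,A,B]
After op 5 (rotate(+1)): offset=3, physical=[A,B,C,p,i,F,G,H], logical=[p,i,F,G,H,A,B,C]
After op 6 (rotate(-2)): offset=1, physical=[A,B,C,p,i,F,G,H], logical=[B,C,p,i,F,G,H,A]
After op 7 (swap(3, 2)): offset=1, physical=[A,B,C,i,p,F,G,H], logical=[B,C,i,p,F,G,H,A]
After op 8 (swap(0, 2)): offset=1, physical=[A,i,C,B,p,F,G,H], logical=[i,C,B,p,F,G,H,A]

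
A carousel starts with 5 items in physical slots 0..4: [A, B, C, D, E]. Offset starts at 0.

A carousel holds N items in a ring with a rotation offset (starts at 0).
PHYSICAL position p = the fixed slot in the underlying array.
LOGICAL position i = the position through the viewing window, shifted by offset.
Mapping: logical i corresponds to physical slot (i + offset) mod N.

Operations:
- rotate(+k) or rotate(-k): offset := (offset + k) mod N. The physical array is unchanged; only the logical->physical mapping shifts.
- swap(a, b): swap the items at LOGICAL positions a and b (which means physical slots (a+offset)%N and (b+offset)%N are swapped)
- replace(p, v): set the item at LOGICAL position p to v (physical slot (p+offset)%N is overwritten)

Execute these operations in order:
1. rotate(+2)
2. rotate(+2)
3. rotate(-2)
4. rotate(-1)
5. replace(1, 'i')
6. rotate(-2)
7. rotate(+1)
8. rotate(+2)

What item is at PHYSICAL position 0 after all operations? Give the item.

After op 1 (rotate(+2)): offset=2, physical=[A,B,C,D,E], logical=[C,D,E,A,B]
After op 2 (rotate(+2)): offset=4, physical=[A,B,C,D,E], logical=[E,A,B,C,D]
After op 3 (rotate(-2)): offset=2, physical=[A,B,C,D,E], logical=[C,D,E,A,B]
After op 4 (rotate(-1)): offset=1, physical=[A,B,C,D,E], logical=[B,C,D,E,A]
After op 5 (replace(1, 'i')): offset=1, physical=[A,B,i,D,E], logical=[B,i,D,E,A]
After op 6 (rotate(-2)): offset=4, physical=[A,B,i,D,E], logical=[E,A,B,i,D]
After op 7 (rotate(+1)): offset=0, physical=[A,B,i,D,E], logical=[A,B,i,D,E]
After op 8 (rotate(+2)): offset=2, physical=[A,B,i,D,E], logical=[i,D,E,A,B]

Answer: A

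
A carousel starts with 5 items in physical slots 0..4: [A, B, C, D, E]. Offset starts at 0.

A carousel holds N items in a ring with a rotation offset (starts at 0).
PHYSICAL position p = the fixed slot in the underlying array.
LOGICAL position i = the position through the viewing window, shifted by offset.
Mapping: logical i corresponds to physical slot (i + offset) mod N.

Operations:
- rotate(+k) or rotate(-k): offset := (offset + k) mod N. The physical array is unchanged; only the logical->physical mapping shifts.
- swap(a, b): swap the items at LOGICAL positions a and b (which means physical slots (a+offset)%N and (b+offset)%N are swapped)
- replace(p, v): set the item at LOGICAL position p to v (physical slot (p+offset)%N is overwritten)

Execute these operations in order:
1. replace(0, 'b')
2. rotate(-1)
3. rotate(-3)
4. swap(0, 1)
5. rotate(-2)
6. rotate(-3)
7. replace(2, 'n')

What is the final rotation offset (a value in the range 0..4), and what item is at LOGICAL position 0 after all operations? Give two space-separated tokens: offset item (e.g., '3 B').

Answer: 1 C

Derivation:
After op 1 (replace(0, 'b')): offset=0, physical=[b,B,C,D,E], logical=[b,B,C,D,E]
After op 2 (rotate(-1)): offset=4, physical=[b,B,C,D,E], logical=[E,b,B,C,D]
After op 3 (rotate(-3)): offset=1, physical=[b,B,C,D,E], logical=[B,C,D,E,b]
After op 4 (swap(0, 1)): offset=1, physical=[b,C,B,D,E], logical=[C,B,D,E,b]
After op 5 (rotate(-2)): offset=4, physical=[b,C,B,D,E], logical=[E,b,C,B,D]
After op 6 (rotate(-3)): offset=1, physical=[b,C,B,D,E], logical=[C,B,D,E,b]
After op 7 (replace(2, 'n')): offset=1, physical=[b,C,B,n,E], logical=[C,B,n,E,b]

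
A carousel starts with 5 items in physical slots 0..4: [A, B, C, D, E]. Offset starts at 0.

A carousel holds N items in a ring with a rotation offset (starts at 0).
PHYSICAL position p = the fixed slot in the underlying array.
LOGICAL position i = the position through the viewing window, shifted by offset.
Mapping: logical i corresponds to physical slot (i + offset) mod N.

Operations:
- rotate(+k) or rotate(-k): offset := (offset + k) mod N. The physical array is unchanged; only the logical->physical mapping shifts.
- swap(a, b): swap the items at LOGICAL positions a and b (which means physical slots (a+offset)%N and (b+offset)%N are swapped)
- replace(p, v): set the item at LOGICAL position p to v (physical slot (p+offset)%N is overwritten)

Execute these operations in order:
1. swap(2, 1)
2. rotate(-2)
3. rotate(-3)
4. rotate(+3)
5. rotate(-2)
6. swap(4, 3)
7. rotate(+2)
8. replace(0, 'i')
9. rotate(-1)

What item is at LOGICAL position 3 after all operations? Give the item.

After op 1 (swap(2, 1)): offset=0, physical=[A,C,B,D,E], logical=[A,C,B,D,E]
After op 2 (rotate(-2)): offset=3, physical=[A,C,B,D,E], logical=[D,E,A,C,B]
After op 3 (rotate(-3)): offset=0, physical=[A,C,B,D,E], logical=[A,C,B,D,E]
After op 4 (rotate(+3)): offset=3, physical=[A,C,B,D,E], logical=[D,E,A,C,B]
After op 5 (rotate(-2)): offset=1, physical=[A,C,B,D,E], logical=[C,B,D,E,A]
After op 6 (swap(4, 3)): offset=1, physical=[E,C,B,D,A], logical=[C,B,D,A,E]
After op 7 (rotate(+2)): offset=3, physical=[E,C,B,D,A], logical=[D,A,E,C,B]
After op 8 (replace(0, 'i')): offset=3, physical=[E,C,B,i,A], logical=[i,A,E,C,B]
After op 9 (rotate(-1)): offset=2, physical=[E,C,B,i,A], logical=[B,i,A,E,C]

Answer: E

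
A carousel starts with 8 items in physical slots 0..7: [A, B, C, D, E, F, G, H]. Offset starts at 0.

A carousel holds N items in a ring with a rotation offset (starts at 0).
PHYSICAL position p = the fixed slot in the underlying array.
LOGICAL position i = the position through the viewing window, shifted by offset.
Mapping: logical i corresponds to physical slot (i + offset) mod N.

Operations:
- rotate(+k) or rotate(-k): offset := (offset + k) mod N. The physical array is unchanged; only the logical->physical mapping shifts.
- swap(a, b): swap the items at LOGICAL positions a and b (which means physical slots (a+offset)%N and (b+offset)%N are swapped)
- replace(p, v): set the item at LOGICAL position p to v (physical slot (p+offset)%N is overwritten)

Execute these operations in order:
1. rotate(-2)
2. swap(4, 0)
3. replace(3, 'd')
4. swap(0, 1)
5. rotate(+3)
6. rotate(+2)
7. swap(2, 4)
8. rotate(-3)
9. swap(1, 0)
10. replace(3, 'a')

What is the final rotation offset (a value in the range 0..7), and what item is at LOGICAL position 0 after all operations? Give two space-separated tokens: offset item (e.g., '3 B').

After op 1 (rotate(-2)): offset=6, physical=[A,B,C,D,E,F,G,H], logical=[G,H,A,B,C,D,E,F]
After op 2 (swap(4, 0)): offset=6, physical=[A,B,G,D,E,F,C,H], logical=[C,H,A,B,G,D,E,F]
After op 3 (replace(3, 'd')): offset=6, physical=[A,d,G,D,E,F,C,H], logical=[C,H,A,d,G,D,E,F]
After op 4 (swap(0, 1)): offset=6, physical=[A,d,G,D,E,F,H,C], logical=[H,C,A,d,G,D,E,F]
After op 5 (rotate(+3)): offset=1, physical=[A,d,G,D,E,F,H,C], logical=[d,G,D,E,F,H,C,A]
After op 6 (rotate(+2)): offset=3, physical=[A,d,G,D,E,F,H,C], logical=[D,E,F,H,C,A,d,G]
After op 7 (swap(2, 4)): offset=3, physical=[A,d,G,D,E,C,H,F], logical=[D,E,C,H,F,A,d,G]
After op 8 (rotate(-3)): offset=0, physical=[A,d,G,D,E,C,H,F], logical=[A,d,G,D,E,C,H,F]
After op 9 (swap(1, 0)): offset=0, physical=[d,A,G,D,E,C,H,F], logical=[d,A,G,D,E,C,H,F]
After op 10 (replace(3, 'a')): offset=0, physical=[d,A,G,a,E,C,H,F], logical=[d,A,G,a,E,C,H,F]

Answer: 0 d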